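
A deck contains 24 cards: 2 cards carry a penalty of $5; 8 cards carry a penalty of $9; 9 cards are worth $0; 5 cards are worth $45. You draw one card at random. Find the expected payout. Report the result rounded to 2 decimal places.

$5.96

E[payout] = (2/24)·(-5) + (8/24)·(-9) + (9/24)·0 + (5/24)·45 = 143/24
≈ $5.96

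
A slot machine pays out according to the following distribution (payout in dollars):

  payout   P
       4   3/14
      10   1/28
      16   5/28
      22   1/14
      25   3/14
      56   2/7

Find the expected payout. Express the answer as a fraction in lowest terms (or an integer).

E[X] = (3/14)·4 + (1/28)·10 + (5/28)·16 + (1/14)·22 + (3/14)·25 + (2/7)·56
     = 27

$27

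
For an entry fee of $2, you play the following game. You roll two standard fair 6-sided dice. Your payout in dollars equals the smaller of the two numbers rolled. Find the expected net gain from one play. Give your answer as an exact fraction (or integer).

Distribution of the smaller of the two numbers rolled: 1 w.p. 11/36, 2 w.p. 1/4, 3 w.p. 7/36, 4 w.p. 5/36, 5 w.p. 1/12, 6 w.p. 1/36
E[payout] = (11/36)·1 + (1/4)·2 + (7/36)·3 + (5/36)·4 + (1/12)·5 + (1/36)·6 = 91/36
Expected profit = 91/36 − 2 = 19/36

19/36 dollars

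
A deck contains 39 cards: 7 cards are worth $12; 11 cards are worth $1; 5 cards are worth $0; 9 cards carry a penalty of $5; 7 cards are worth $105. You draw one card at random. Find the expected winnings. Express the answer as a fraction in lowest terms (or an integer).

785/39 dollars

E[payout] = (7/39)·12 + (11/39)·1 + (5/39)·0 + (9/39)·(-5) + (7/39)·105 = 785/39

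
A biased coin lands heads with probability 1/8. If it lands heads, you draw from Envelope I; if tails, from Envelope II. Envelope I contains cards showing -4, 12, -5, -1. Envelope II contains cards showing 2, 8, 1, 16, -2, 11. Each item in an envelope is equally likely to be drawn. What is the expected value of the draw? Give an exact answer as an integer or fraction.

E[X | Envelope I] = (-4 + 12 − 5 − 1)/4 = 1/2
E[X | Envelope II] = (2 + 8 + 1 + 16 − 2 + 11)/6 = 6
E[X] = (1/8)·1/2 + (7/8)·6 = 85/16

85/16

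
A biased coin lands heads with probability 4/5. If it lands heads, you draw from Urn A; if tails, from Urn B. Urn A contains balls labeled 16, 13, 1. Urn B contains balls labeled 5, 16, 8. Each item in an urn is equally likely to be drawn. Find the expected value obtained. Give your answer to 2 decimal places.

E[X | Urn A] = (16 + 13 + 1)/3 = 10
E[X | Urn B] = (5 + 16 + 8)/3 = 29/3
E[X] = (4/5)·10 + (1/5)·29/3 = 149/15 ≈ 9.93

9.93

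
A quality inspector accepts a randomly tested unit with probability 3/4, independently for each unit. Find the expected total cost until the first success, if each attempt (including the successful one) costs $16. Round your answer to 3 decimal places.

E[#attempts] = 1/p = 4/3; E[cost] = 16·4/3 = 64/3.
≈ 21.333

$21.333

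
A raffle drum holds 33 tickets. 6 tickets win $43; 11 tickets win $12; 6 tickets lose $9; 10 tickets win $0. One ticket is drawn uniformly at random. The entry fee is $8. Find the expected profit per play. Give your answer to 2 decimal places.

E[payout] = (6/33)·43 + (11/33)·12 + (6/33)·(-9) + (10/33)·0 = 112/11
Expected profit = 112/11 − 8 = 24/11 ≈ $2.18

$2.18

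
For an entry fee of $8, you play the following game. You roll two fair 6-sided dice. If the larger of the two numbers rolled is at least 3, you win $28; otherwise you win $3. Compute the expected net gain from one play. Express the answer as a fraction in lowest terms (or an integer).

E[payout] = (1/9)·3 + (8/9)·28 = 227/9
Expected profit = 227/9 − 8 = 155/9

155/9 dollars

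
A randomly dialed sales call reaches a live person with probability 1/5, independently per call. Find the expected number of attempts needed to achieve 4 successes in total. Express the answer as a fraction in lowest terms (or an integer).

By linearity (sum of 4 independent geometric waits), E[trials] = 4/p = 4/(1/5) = 20.

20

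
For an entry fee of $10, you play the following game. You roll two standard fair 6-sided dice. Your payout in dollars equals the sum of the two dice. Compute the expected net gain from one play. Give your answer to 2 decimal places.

Distribution of the sum of the two dice: 2 w.p. 1/36, 3 w.p. 1/18, 4 w.p. 1/12, 5 w.p. 1/9, 6 w.p. 5/36, 7 w.p. 1/6, …
E[payout] = (1/36)·2 + (1/18)·3 + (1/12)·4 + (1/9)·5 + (5/36)·6 + (1/6)·7 + (5/36)·8 + (1/9)·9 + (1/12)·10 + (1/18)·11 + (1/36)·12 = 7
Expected profit = 7 − 10 = -3 ≈ -$3.00

-$3.00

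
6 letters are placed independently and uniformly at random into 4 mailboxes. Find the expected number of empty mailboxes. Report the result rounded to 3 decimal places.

0.712

Let Xⱼ=1 if mailbox j is empty. P(Xⱼ=1) = ((4-1)/4)^6 = 729/4096.
By linearity, E[#empty] = 4·729/4096 = 729/1024.
≈ 0.712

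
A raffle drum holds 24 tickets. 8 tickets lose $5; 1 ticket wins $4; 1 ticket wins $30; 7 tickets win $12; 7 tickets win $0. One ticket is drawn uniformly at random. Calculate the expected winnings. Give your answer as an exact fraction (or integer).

13/4 dollars

E[payout] = (8/24)·(-5) + (1/24)·4 + (1/24)·30 + (7/24)·12 + (7/24)·0 = 13/4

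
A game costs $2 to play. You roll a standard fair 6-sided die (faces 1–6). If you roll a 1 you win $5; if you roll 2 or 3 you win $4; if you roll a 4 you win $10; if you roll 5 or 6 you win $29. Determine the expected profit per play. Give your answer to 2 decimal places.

$11.50

E[payout] = (1/3)·4 + (1/6)·5 + (1/6)·10 + (1/3)·29 = 27/2
Expected profit = 27/2 − 2 = 23/2 ≈ $11.50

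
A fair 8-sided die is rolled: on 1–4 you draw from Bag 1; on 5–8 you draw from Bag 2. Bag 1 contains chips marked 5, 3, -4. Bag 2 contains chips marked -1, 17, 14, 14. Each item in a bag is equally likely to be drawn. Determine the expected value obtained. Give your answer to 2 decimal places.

E[X | Bag 1] = (5 + 3 − 4)/3 = 4/3
E[X | Bag 2] = (-1 + 17 + 14 + 14)/4 = 11
E[X] = (1/2)·4/3 + (1/2)·11 = 37/6 ≈ 6.17

6.17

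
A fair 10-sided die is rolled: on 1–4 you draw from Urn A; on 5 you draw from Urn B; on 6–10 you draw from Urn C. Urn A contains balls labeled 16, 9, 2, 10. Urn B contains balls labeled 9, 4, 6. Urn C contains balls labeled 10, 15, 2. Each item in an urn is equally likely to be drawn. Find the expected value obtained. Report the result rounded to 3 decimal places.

E[X | Urn A] = (16 + 9 + 2 + 10)/4 = 37/4
E[X | Urn B] = (9 + 4 + 6)/3 = 19/3
E[X | Urn C] = (10 + 15 + 2)/3 = 9
E[X] = (2/5)·37/4 + (1/10)·19/3 + (1/2)·9 = 53/6 ≈ 8.833

8.833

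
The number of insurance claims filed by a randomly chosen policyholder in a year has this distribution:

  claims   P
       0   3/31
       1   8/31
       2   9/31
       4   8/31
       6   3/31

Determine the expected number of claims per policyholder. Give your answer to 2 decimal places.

E[X] = (3/31)·0 + (8/31)·1 + (9/31)·2 + (8/31)·4 + (3/31)·6
     = 76/31 ≈ 2.45

2.45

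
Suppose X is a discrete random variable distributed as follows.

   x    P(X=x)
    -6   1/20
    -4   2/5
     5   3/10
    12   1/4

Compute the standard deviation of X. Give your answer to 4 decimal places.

6.7037

E[X] = 13/5, E[X²] = 517/10
Var(X) = E[X²] − (E[X])² = 517/10 − 169/25 = 2247/50
SD(X) = √(2247/50) ≈ 6.7037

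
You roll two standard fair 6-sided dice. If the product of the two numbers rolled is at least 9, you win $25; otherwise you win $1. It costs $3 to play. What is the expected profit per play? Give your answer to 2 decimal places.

E[payout] = (4/9)·1 + (5/9)·25 = 43/3
Expected profit = 43/3 − 3 = 34/3 ≈ $11.33

$11.33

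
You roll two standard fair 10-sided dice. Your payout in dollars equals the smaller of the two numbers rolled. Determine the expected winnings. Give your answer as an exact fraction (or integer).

Distribution of the smaller of the two numbers rolled: 1 w.p. 19/100, 2 w.p. 17/100, 3 w.p. 3/20, 4 w.p. 13/100, 5 w.p. 11/100, 6 w.p. 9/100, …
E[payout] = (19/100)·1 + (17/100)·2 + (3/20)·3 + (13/100)·4 + (11/100)·5 + (9/100)·6 + (7/100)·7 + (1/20)·8 + (3/100)·9 + (1/100)·10 = 77/20

77/20 dollars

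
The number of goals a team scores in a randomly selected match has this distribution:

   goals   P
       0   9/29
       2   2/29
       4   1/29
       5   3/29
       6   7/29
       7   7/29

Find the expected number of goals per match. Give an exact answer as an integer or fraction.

E[X] = (9/29)·0 + (2/29)·2 + (1/29)·4 + (3/29)·5 + (7/29)·6 + (7/29)·7
     = 114/29

114/29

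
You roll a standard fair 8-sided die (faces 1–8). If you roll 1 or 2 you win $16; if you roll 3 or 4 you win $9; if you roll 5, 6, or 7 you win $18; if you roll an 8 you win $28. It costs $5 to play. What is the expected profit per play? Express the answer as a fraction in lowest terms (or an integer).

E[payout] = (1/4)·9 + (1/4)·16 + (3/8)·18 + (1/8)·28 = 33/2
Expected profit = 33/2 − 5 = 23/2

23/2 dollars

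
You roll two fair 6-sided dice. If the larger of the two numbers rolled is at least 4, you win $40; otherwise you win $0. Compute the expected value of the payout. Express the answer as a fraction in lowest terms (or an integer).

$30

E[payout] = (1/4)·0 + (3/4)·40 = 30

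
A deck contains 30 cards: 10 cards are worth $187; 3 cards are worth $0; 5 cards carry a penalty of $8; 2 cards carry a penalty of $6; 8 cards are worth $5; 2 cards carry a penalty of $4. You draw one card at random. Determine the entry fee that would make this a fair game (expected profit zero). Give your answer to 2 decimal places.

E[payout] = (10/30)·187 + (3/30)·0 + (5/30)·(-8) + (2/30)·(-6) + (8/30)·5 + (2/30)·(-4) = 185/3
Fair fee = E[payout] = 185/3 ≈ $61.67

$61.67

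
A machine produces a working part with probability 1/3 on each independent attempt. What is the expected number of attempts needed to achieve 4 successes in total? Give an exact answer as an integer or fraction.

12

By linearity (sum of 4 independent geometric waits), E[trials] = 4/p = 4/(1/3) = 12.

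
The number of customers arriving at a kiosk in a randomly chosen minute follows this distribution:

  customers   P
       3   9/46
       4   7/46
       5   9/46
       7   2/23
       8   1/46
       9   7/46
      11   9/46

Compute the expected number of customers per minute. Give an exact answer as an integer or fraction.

149/23

E[X] = (9/46)·3 + (7/46)·4 + (9/46)·5 + (2/23)·7 + (1/46)·8 + (7/46)·9 + (9/46)·11
     = 149/23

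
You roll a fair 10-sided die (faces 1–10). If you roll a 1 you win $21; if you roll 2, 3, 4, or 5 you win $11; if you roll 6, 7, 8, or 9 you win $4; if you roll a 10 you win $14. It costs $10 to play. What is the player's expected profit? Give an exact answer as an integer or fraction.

E[payout] = (2/5)·4 + (2/5)·11 + (1/10)·14 + (1/10)·21 = 19/2
Expected profit = 19/2 − 10 = -1/2

-1/2 dollars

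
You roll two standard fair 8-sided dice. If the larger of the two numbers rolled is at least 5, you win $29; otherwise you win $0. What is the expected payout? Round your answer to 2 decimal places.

$21.75

E[payout] = (1/4)·0 + (3/4)·29 = 87/4
≈ $21.75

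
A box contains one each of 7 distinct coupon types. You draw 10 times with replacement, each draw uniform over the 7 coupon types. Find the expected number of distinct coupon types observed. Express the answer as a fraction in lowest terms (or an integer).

Let Xⱼ=1 if type j appears at least once. P(Xⱼ=1) = 1 − ((7−1)/7)^10 = 222009073/282475249.
E[#distinct] = 7·222009073/282475249 = 222009073/40353607.

222009073/40353607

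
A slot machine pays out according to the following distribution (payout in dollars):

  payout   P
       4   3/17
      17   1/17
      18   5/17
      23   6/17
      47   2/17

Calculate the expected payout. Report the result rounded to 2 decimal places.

$20.65

E[X] = (3/17)·4 + (1/17)·17 + (5/17)·18 + (6/17)·23 + (2/17)·47
     = 351/17 ≈ 20.65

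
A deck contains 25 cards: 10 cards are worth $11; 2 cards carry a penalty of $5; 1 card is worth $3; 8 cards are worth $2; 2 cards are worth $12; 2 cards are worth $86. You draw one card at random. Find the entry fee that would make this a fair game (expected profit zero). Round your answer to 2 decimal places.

E[payout] = (10/25)·11 + (2/25)·(-5) + (1/25)·3 + (8/25)·2 + (2/25)·12 + (2/25)·86 = 63/5
Fair fee = E[payout] = 63/5 ≈ $12.60

$12.60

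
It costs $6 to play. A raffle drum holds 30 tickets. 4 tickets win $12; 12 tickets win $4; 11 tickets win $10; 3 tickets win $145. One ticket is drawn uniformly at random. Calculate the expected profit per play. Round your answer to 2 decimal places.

$15.37

E[payout] = (4/30)·12 + (12/30)·4 + (11/30)·10 + (3/30)·145 = 641/30
Expected profit = 641/30 − 6 = 461/30 ≈ $15.37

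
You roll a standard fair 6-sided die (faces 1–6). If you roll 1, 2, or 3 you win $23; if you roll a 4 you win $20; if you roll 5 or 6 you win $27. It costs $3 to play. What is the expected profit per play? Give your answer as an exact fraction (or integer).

E[payout] = (1/6)·20 + (1/2)·23 + (1/3)·27 = 143/6
Expected profit = 143/6 − 3 = 125/6

125/6 dollars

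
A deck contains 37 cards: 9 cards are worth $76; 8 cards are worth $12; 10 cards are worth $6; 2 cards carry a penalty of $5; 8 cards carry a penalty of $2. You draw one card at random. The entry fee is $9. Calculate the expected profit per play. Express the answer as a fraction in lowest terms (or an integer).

E[payout] = (9/37)·76 + (8/37)·12 + (10/37)·6 + (2/37)·(-5) + (8/37)·(-2) = 22
Expected profit = 22 − 9 = 13

$13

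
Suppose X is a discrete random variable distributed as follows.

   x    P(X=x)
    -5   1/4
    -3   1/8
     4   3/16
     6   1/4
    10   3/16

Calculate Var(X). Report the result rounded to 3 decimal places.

31.875

E[X] = (1/4)·(-5) + (1/8)·(-3) + (3/16)·4 + (1/4)·6 + (3/16)·10 = 5/2
E[X²] = (1/4)·25 + (1/8)·9 + (3/16)·16 + (1/4)·36 + (3/16)·100 = 305/8
Var(X) = 305/8 − (5/2)² = 255/8 ≈ 31.875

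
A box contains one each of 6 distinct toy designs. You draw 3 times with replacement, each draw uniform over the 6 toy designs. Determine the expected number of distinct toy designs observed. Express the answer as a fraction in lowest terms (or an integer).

Let Xⱼ=1 if type j appears at least once. P(Xⱼ=1) = 1 − ((6−1)/6)^3 = 91/216.
E[#distinct] = 6·91/216 = 91/36.

91/36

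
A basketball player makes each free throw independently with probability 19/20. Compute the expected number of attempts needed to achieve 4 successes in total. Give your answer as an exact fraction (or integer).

By linearity (sum of 4 independent geometric waits), E[trials] = 4/p = 4/(19/20) = 80/19.

80/19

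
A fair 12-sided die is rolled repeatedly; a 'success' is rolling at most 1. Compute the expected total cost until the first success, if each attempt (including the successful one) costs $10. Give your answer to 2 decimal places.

$120.00

E[#attempts] = 1/p = 12; E[cost] = 10·12 = 120.
≈ 120.00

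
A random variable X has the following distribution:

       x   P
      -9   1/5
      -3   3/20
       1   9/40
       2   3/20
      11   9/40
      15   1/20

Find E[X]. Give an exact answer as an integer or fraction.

E[X] = (1/5)·(-9) + (3/20)·(-3) + (9/40)·1 + (3/20)·2 + (9/40)·11 + (1/20)·15
     = 3/2

3/2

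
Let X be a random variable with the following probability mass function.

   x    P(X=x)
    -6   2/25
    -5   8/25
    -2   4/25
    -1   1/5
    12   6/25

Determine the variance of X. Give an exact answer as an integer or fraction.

28876/625

E[X] = (2/25)·(-6) + (8/25)·(-5) + (4/25)·(-2) + (1/5)·(-1) + (6/25)·12 = 7/25
E[X²] = (2/25)·36 + (8/25)·25 + (4/25)·4 + (1/5)·1 + (6/25)·144 = 1157/25
Var(X) = 1157/25 − (7/25)² = 28876/625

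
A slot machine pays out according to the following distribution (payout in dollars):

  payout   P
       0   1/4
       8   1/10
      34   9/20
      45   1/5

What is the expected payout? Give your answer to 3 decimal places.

$25.100

E[X] = (1/4)·0 + (1/10)·8 + (9/20)·34 + (1/5)·45
     = 251/10 ≈ 25.100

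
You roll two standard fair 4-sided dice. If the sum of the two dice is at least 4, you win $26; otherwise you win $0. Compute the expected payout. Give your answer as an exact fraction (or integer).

169/8 dollars

E[payout] = (3/16)·0 + (13/16)·26 = 169/8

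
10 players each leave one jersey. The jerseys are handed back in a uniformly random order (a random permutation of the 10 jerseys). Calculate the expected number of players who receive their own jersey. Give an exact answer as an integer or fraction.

1

Let Xᵢ = 1 if person i gets their own jersey. For each i, P(Xᵢ=1) = 1/10.
By linearity of expectation, E[X₁+…+X_10] = 10·(1/10) = 1.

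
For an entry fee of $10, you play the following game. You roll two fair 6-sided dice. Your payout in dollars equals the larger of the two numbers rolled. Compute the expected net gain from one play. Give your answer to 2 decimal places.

-$5.53

Distribution of the larger of the two numbers rolled: 1 w.p. 1/36, 2 w.p. 1/12, 3 w.p. 5/36, 4 w.p. 7/36, 5 w.p. 1/4, 6 w.p. 11/36
E[payout] = (1/36)·1 + (1/12)·2 + (5/36)·3 + (7/36)·4 + (1/4)·5 + (11/36)·6 = 161/36
Expected profit = 161/36 − 10 = -199/36 ≈ -$5.53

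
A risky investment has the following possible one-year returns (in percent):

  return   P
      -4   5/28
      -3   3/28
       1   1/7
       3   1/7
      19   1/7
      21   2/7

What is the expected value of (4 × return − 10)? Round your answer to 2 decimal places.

E[4x-10] = (5/28)·(-26) + (3/28)·(-22) + (1/7)·(-6) + (1/7)·2 + (1/7)·66 + (2/7)·74
     = 23 ≈ 23.00

23.00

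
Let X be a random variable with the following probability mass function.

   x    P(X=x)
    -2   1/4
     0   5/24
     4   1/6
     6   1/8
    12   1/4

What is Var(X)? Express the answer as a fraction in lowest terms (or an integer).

4151/144

E[X] = (1/4)·(-2) + (5/24)·0 + (1/6)·4 + (1/8)·6 + (1/4)·12 = 47/12
E[X²] = (1/4)·4 + (5/24)·0 + (1/6)·16 + (1/8)·36 + (1/4)·144 = 265/6
Var(X) = 265/6 − (47/12)² = 4151/144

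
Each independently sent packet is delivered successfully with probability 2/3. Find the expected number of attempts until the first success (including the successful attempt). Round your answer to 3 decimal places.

1.500

For a geometric distribution, E[trials] = 1/p = 1/(2/3) = 3/2.
≈ 1.500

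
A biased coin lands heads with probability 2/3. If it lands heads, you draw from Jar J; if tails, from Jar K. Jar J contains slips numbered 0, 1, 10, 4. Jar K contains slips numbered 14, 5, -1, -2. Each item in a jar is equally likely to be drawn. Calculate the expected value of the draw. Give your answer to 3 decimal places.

3.833

E[X | Jar J] = (0 + 1 + 10 + 4)/4 = 15/4
E[X | Jar K] = (14 + 5 − 1 − 2)/4 = 4
E[X] = (2/3)·15/4 + (1/3)·4 = 23/6 ≈ 3.833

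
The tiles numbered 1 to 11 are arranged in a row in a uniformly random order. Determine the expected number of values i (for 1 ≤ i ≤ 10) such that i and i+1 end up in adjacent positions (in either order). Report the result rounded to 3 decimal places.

For each i ∈ {1,…,10}, let Xᵢ = 1 if i and i+1 are adjacent. P(Xᵢ=1) = 2·(11−1)!/11! = 2/11.
By linearity, E[ΣXᵢ] = (10)·(2/11) = 20/11.
≈ 1.818

1.818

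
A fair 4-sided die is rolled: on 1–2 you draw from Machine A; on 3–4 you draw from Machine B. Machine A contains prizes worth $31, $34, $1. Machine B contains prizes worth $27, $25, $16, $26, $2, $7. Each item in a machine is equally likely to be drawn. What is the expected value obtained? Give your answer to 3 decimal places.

$19.583

E[X | Machine A] = (31 + 34 + 1)/3 = 22
E[X | Machine B] = (27 + 25 + 16 + 26 + 2 + 7)/6 = 103/6
E[X] = (1/2)·22 + (1/2)·103/6 = 235/12 ≈ 19.583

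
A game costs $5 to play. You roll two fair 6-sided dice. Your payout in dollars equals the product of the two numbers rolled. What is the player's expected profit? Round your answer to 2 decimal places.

Distribution of the product of the two numbers rolled: 1 w.p. 1/36, 2 w.p. 1/18, 3 w.p. 1/18, 4 w.p. 1/12, 5 w.p. 1/18, 6 w.p. 1/9, …
E[payout] = (1/36)·1 + (1/18)·2 + (1/18)·3 + (1/12)·4 + (1/18)·5 + (1/9)·6 + (1/18)·8 + (1/36)·9 + (1/18)·10 + (1/9)·12 + (1/18)·15 + (1/36)·16 + (1/18)·18 + (1/18)·20 + (1/18)·24 + (1/36)·25 + (1/18)·30 + (1/36)·36 = 49/4
Expected profit = 49/4 − 5 = 29/4 ≈ $7.25

$7.25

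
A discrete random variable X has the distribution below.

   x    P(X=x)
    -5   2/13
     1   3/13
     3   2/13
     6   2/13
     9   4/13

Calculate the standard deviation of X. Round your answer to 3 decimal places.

4.780

E[X] = 47/13, E[X²] = 467/13
Var(X) = E[X²] − (E[X])² = 467/13 − 2209/169 = 3862/169
SD(X) = √(3862/169) ≈ 4.780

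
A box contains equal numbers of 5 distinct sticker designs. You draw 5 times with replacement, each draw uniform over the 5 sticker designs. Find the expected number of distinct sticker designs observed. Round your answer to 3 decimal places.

Let Xⱼ=1 if type j appears at least once. P(Xⱼ=1) = 1 − ((5−1)/5)^5 = 2101/3125.
E[#distinct] = 5·2101/3125 = 2101/625.
≈ 3.362

3.362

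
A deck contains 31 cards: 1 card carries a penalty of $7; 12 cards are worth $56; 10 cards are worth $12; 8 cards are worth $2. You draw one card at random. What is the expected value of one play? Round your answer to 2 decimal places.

$25.84

E[payout] = (1/31)·(-7) + (12/31)·56 + (10/31)·12 + (8/31)·2 = 801/31
≈ $25.84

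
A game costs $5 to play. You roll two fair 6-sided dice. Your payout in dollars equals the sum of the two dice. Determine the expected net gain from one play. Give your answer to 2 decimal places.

Distribution of the sum of the two dice: 2 w.p. 1/36, 3 w.p. 1/18, 4 w.p. 1/12, 5 w.p. 1/9, 6 w.p. 5/36, 7 w.p. 1/6, …
E[payout] = (1/36)·2 + (1/18)·3 + (1/12)·4 + (1/9)·5 + (5/36)·6 + (1/6)·7 + (5/36)·8 + (1/9)·9 + (1/12)·10 + (1/18)·11 + (1/36)·12 = 7
Expected profit = 7 − 5 = 2 ≈ $2.00

$2.00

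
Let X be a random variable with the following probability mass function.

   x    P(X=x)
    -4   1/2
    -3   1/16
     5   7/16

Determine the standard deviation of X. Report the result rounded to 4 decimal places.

E[X] = 0, E[X²] = 39/2
Var(X) = E[X²] − (E[X])² = 39/2 − 0 = 39/2
SD(X) = √(39/2) ≈ 4.4159

4.4159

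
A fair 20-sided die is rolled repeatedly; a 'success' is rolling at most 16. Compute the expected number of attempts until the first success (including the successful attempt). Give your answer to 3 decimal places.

1.250

For a geometric distribution, E[trials] = 1/p = 1/(4/5) = 5/4.
≈ 1.250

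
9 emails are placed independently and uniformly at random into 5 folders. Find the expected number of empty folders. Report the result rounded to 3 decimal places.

0.671

Let Xⱼ=1 if folder j is empty. P(Xⱼ=1) = ((5-1)/5)^9 = 262144/1953125.
By linearity, E[#empty] = 5·262144/1953125 = 262144/390625.
≈ 0.671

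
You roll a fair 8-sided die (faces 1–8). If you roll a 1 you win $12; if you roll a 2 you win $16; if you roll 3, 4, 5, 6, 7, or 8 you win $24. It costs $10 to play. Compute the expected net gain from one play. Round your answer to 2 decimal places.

E[payout] = (1/8)·12 + (1/8)·16 + (3/4)·24 = 43/2
Expected profit = 43/2 − 10 = 23/2 ≈ $11.50

$11.50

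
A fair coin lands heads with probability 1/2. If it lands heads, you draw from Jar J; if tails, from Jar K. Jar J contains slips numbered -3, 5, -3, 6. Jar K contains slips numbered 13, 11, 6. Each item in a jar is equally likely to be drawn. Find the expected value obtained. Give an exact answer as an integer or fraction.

E[X | Jar J] = (-3 + 5 − 3 + 6)/4 = 5/4
E[X | Jar K] = (13 + 11 + 6)/3 = 10
E[X] = (1/2)·5/4 + (1/2)·10 = 45/8

45/8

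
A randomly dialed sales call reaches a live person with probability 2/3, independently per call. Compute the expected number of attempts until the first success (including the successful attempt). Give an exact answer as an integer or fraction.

3/2

For a geometric distribution, E[trials] = 1/p = 1/(2/3) = 3/2.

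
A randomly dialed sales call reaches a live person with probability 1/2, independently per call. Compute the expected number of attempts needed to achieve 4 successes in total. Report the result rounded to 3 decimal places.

By linearity (sum of 4 independent geometric waits), E[trials] = 4/p = 4/(1/2) = 8.
≈ 8.000

8.000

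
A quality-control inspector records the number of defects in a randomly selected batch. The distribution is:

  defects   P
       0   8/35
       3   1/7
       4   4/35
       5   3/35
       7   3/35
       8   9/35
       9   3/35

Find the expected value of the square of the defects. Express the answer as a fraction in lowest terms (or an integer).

E[X²] = (8/35)·0 + (1/7)·9 + (4/35)·16 + (3/35)·25 + (3/35)·49 + (9/35)·64 + (3/35)·81
     = 230/7

230/7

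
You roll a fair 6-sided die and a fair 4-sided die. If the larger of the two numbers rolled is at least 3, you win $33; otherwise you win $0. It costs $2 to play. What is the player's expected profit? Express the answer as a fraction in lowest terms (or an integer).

51/2 dollars

E[payout] = (1/6)·0 + (5/6)·33 = 55/2
Expected profit = 55/2 − 2 = 51/2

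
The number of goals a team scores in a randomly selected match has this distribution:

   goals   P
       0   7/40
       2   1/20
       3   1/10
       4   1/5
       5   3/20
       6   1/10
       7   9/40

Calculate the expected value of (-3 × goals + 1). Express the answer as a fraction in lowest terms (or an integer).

E[-3x+1] = (7/40)·1 + (1/20)·(-5) + (1/10)·(-8) + (1/5)·(-11) + (3/20)·(-14) + (1/10)·(-17) + (9/40)·(-20)
     = -91/8

-91/8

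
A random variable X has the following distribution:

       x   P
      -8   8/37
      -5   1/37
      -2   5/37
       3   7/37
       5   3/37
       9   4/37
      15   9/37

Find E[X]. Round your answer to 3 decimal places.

3.459

E[X] = (8/37)·(-8) + (1/37)·(-5) + (5/37)·(-2) + (7/37)·3 + (3/37)·5 + (4/37)·9 + (9/37)·15
     = 128/37 ≈ 3.459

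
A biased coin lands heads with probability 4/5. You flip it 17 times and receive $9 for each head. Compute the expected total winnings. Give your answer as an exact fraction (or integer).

E[#heads] = 17·4/5 = 68/5 (linearity over flips).
E[winnings] = 9·68/5 = 612/5.

612/5 dollars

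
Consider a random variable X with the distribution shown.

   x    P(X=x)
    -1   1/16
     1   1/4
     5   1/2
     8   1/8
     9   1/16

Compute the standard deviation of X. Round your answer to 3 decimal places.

2.795

E[X] = 17/4, E[X²] = 207/8
Var(X) = E[X²] − (E[X])² = 207/8 − 289/16 = 125/16
SD(X) = √(125/16) ≈ 2.795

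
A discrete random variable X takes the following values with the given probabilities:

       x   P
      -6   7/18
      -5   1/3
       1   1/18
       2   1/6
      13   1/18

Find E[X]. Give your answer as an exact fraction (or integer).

E[X] = (7/18)·(-6) + (1/3)·(-5) + (1/18)·1 + (1/6)·2 + (1/18)·13
     = -26/9

-26/9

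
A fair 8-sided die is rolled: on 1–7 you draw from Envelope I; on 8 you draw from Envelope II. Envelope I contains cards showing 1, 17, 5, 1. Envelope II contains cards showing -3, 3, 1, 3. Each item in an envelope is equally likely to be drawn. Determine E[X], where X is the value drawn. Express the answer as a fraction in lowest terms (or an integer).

E[X | Envelope I] = (1 + 17 + 5 + 1)/4 = 6
E[X | Envelope II] = (-3 + 3 + 1 + 3)/4 = 1
E[X] = (7/8)·6 + (1/8)·1 = 43/8

43/8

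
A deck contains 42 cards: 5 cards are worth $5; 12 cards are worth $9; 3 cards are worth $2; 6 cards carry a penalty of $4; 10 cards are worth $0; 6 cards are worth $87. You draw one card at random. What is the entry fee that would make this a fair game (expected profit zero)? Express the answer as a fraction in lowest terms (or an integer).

91/6 dollars

E[payout] = (5/42)·5 + (12/42)·9 + (3/42)·2 + (6/42)·(-4) + (10/42)·0 + (6/42)·87 = 91/6
Fair fee = E[payout] = 91/6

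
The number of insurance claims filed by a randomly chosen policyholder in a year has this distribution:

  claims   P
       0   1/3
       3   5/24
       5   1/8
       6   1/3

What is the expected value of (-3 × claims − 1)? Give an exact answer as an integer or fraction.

-43/4

E[-3x-1] = (1/3)·(-1) + (5/24)·(-10) + (1/8)·(-16) + (1/3)·(-19)
     = -43/4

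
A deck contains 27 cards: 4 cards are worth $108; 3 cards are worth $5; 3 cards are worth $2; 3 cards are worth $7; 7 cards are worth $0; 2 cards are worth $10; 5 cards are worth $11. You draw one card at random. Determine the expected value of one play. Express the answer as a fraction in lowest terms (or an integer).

E[payout] = (4/27)·108 + (3/27)·5 + (3/27)·2 + (3/27)·7 + (7/27)·0 + (2/27)·10 + (5/27)·11 = 61/3

61/3 dollars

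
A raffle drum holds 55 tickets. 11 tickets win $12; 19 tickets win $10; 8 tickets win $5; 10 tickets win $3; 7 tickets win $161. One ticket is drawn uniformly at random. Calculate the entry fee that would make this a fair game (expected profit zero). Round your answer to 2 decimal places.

E[payout] = (11/55)·12 + (19/55)·10 + (8/55)·5 + (10/55)·3 + (7/55)·161 = 1519/55
Fair fee = E[payout] = 1519/55 ≈ $27.62

$27.62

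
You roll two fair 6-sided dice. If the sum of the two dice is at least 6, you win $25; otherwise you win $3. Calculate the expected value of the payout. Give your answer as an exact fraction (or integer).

170/9 dollars

E[payout] = (5/18)·3 + (13/18)·25 = 170/9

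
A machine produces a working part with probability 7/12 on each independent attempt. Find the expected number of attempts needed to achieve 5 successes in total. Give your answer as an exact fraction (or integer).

60/7

By linearity (sum of 5 independent geometric waits), E[trials] = 5/p = 5/(7/12) = 60/7.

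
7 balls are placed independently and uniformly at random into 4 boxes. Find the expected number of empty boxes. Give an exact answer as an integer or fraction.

2187/4096

Let Xⱼ=1 if box j is empty. P(Xⱼ=1) = ((4-1)/4)^7 = 2187/16384.
By linearity, E[#empty] = 4·2187/16384 = 2187/4096.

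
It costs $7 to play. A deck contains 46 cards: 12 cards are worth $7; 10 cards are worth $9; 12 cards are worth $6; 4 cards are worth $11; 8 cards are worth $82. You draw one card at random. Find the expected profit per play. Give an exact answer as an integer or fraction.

312/23 dollars

E[payout] = (12/46)·7 + (10/46)·9 + (12/46)·6 + (4/46)·11 + (8/46)·82 = 473/23
Expected profit = 473/23 − 7 = 312/23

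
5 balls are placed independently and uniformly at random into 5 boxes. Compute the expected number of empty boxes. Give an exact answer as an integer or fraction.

Let Xⱼ=1 if box j is empty. P(Xⱼ=1) = ((5-1)/5)^5 = 1024/3125.
By linearity, E[#empty] = 5·1024/3125 = 1024/625.

1024/625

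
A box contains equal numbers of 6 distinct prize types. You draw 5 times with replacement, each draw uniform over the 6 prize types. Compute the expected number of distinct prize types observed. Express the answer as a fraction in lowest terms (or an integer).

4651/1296

Let Xⱼ=1 if type j appears at least once. P(Xⱼ=1) = 1 − ((6−1)/6)^5 = 4651/7776.
E[#distinct] = 6·4651/7776 = 4651/1296.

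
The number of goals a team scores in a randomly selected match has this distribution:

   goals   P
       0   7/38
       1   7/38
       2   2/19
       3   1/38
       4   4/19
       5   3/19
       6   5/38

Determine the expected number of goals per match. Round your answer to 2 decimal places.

2.89

E[X] = (7/38)·0 + (7/38)·1 + (2/19)·2 + (1/38)·3 + (4/19)·4 + (3/19)·5 + (5/38)·6
     = 55/19 ≈ 2.89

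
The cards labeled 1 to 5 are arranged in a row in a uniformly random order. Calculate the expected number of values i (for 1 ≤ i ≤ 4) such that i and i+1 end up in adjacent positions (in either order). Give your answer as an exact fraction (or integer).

For each i ∈ {1,…,4}, let Xᵢ = 1 if i and i+1 are adjacent. P(Xᵢ=1) = 2·(5−1)!/5! = 2/5.
By linearity, E[ΣXᵢ] = (4)·(2/5) = 8/5.

8/5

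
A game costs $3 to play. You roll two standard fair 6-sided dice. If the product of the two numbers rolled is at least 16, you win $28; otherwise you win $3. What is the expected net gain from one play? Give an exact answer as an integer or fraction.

275/36 dollars

E[payout] = (25/36)·3 + (11/36)·28 = 383/36
Expected profit = 383/36 − 3 = 275/36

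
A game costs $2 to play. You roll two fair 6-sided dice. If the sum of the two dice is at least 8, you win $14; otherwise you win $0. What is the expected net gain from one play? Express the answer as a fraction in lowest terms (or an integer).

23/6 dollars

E[payout] = (7/12)·0 + (5/12)·14 = 35/6
Expected profit = 35/6 − 2 = 23/6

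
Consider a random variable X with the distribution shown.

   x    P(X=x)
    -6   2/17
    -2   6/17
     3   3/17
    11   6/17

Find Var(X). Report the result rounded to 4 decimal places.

E[X] = (2/17)·(-6) + (6/17)·(-2) + (3/17)·3 + (6/17)·11 = 3
E[X²] = (2/17)·36 + (6/17)·4 + (3/17)·9 + (6/17)·121 = 849/17
Var(X) = 849/17 − (3)² = 696/17 ≈ 40.9412

40.9412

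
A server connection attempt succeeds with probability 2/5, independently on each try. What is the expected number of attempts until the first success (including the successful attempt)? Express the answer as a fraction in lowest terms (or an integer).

5/2

For a geometric distribution, E[trials] = 1/p = 1/(2/5) = 5/2.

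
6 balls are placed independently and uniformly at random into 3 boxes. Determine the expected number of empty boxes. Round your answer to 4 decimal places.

Let Xⱼ=1 if box j is empty. P(Xⱼ=1) = ((3-1)/3)^6 = 64/729.
By linearity, E[#empty] = 3·64/729 = 64/243.
≈ 0.2634

0.2634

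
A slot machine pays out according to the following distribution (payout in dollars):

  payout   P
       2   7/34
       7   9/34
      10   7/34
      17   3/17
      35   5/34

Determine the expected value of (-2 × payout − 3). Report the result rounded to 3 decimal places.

-27.941

E[-2x-3] = (7/34)·(-7) + (9/34)·(-17) + (7/34)·(-23) + (3/17)·(-37) + (5/34)·(-73)
     = -475/17 ≈ -27.941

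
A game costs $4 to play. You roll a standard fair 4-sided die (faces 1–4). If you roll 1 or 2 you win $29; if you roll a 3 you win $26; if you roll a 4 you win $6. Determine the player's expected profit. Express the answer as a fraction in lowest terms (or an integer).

37/2 dollars

E[payout] = (1/4)·6 + (1/4)·26 + (1/2)·29 = 45/2
Expected profit = 45/2 − 4 = 37/2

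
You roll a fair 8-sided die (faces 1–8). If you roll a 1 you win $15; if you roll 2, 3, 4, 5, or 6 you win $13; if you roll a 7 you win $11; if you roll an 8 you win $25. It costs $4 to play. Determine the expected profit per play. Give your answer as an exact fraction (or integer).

E[payout] = (1/8)·11 + (5/8)·13 + (1/8)·15 + (1/8)·25 = 29/2
Expected profit = 29/2 − 4 = 21/2

21/2 dollars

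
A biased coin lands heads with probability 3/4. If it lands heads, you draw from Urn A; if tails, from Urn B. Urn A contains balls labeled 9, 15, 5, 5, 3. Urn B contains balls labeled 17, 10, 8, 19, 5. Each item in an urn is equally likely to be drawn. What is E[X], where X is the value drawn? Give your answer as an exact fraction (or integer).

17/2

E[X | Urn A] = (9 + 15 + 5 + 5 + 3)/5 = 37/5
E[X | Urn B] = (17 + 10 + 8 + 19 + 5)/5 = 59/5
E[X] = (3/4)·37/5 + (1/4)·59/5 = 17/2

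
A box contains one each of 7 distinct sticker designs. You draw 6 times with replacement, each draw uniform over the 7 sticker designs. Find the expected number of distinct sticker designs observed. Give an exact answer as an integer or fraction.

Let Xⱼ=1 if type j appears at least once. P(Xⱼ=1) = 1 − ((7−1)/7)^6 = 70993/117649.
E[#distinct] = 7·70993/117649 = 70993/16807.

70993/16807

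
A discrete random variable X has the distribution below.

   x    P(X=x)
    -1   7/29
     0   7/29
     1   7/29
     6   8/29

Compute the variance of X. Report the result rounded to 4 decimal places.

E[X] = (7/29)·(-1) + (7/29)·0 + (7/29)·1 + (8/29)·6 = 48/29
E[X²] = (7/29)·1 + (7/29)·0 + (7/29)·1 + (8/29)·36 = 302/29
Var(X) = 302/29 − (48/29)² = 6454/841 ≈ 7.6742

7.6742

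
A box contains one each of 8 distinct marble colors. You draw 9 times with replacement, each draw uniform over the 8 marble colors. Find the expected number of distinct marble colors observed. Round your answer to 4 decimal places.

5.5947

Let Xⱼ=1 if type j appears at least once. P(Xⱼ=1) = 1 − ((8−1)/8)^9 = 93864121/134217728.
E[#distinct] = 8·93864121/134217728 = 93864121/16777216.
≈ 5.5947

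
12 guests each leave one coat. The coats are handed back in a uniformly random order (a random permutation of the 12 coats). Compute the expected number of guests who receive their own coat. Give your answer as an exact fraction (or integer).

1

Let Xᵢ = 1 if person i gets their own coat. For each i, P(Xᵢ=1) = 1/12.
By linearity of expectation, E[X₁+…+X_12] = 12·(1/12) = 1.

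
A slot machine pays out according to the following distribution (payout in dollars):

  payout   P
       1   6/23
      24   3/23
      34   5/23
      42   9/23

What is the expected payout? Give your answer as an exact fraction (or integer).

626/23 dollars

E[X] = (6/23)·1 + (3/23)·24 + (5/23)·34 + (9/23)·42
     = 626/23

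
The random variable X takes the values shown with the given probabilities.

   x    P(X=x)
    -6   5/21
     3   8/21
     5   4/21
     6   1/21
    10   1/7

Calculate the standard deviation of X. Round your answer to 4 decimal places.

E[X] = 50/21, E[X²] = 688/21
Var(X) = E[X²] − (E[X])² = 688/21 − 2500/441 = 11948/441
SD(X) = √(11948/441) ≈ 5.2051

5.2051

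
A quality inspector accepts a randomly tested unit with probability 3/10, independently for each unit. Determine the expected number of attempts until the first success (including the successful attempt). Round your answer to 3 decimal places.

For a geometric distribution, E[trials] = 1/p = 1/(3/10) = 10/3.
≈ 3.333

3.333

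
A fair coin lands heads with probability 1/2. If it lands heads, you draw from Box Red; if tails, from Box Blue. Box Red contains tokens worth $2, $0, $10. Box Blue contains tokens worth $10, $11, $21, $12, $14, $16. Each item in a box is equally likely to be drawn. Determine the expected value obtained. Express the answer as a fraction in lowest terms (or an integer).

$9

E[X | Box Red] = (2 + 0 + 10)/3 = 4
E[X | Box Blue] = (10 + 11 + 21 + 12 + 14 + 16)/6 = 14
E[X] = (1/2)·4 + (1/2)·14 = 9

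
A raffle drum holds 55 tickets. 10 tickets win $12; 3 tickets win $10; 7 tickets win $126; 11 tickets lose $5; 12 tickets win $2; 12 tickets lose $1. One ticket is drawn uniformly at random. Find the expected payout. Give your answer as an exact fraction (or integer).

E[payout] = (10/55)·12 + (3/55)·10 + (7/55)·126 + (11/55)·(-5) + (12/55)·2 + (12/55)·(-1) = 989/55

989/55 dollars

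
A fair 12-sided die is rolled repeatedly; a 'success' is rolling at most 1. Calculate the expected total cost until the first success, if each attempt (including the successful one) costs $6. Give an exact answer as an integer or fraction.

E[#attempts] = 1/p = 12; E[cost] = 6·12 = 72.

$72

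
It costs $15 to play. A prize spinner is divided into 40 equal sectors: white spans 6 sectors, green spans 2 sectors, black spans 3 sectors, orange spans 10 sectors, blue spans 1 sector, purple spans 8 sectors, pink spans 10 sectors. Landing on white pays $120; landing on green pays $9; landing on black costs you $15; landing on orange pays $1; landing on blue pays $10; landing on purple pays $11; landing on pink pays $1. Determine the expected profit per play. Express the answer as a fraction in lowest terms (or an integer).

211/40 dollars

E[payout] = (6/40)·120 + (2/40)·9 + (3/40)·(-15) + (10/40)·1 + (1/40)·10 + (8/40)·11 + (10/40)·1 = 811/40
Expected profit = 811/40 − 15 = 211/40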